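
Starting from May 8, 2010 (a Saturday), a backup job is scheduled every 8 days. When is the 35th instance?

Feb 4, 2011

The 35th occurrence is 34 intervals after the first: 34 × 8 = 272 days after May 8, 2010.
May has 31 days — 23 days to the end of May leaves 249.
Jun has 30 days (219 left).
Jul has 31 days (188 left).
Aug has 31 days (157 left).
Sep has 30 days (127 left).
Oct has 31 days (96 left).
Nov has 30 days (66 left).
Dec has 31 days (35 left).
Jan has 31 days (4 left).
4 days into Feb → Feb 4, 2011.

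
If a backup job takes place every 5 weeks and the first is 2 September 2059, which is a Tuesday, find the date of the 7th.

The 7th occurrence is 6 intervals after the first: 6 × 35 = 210 days after 2 September 2059.
September has 30 days — 28 days to the end of September leaves 182.
October has 31 days (151 left).
November has 30 days (121 left).
December has 31 days (90 left).
January has 31 days (59 left).
February has 29 days (30 left).
30 days into March → 30 March 2060.

30 March 2060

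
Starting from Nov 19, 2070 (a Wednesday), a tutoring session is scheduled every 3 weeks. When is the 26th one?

Apr 27, 2072

The 26th occurrence is 25 intervals after the first: 25 × 21 = 525 days after Nov 19, 2070.
Nov has 30 days — 11 days to the end of Nov leaves 514.
From end of Nov to end of 2070 is 31 days (483 left).
2071 has 365 days (118 left).
Jan has 31 days (87 left).
Feb has 29 days (58 left).
Mar has 31 days (27 left).
27 days into Apr → Apr 27, 2072.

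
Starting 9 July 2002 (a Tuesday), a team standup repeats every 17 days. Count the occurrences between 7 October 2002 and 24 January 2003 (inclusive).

6

Occurrences land 17·i days after 9 July 2002 for i = 0, 1, 2, …
7 October 2002 is 90 days after the start; 90 ÷ 17 = 5 remainder 5; since the remainder is 5, round up to i = 6. First occurrence in the window: #7 on 19 October 2002 (6×17 = 102 days in).
24 January 2003 is 199 days after the start; 199 ÷ 17 = 11 remainder 12. Last occurrence in the window: #12 on 12 January 2003.
Occurrences #7 through #12: 6 in total.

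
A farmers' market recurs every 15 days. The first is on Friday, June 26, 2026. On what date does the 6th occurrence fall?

The 6th occurrence is 5 intervals after the first: 5 × 15 = 75 days after June 26, 2026.
June has 30 days — 4 days to the end of June leaves 71.
July has 31 days (40 left).
August has 31 days (9 left).
9 days into September → September 9, 2026.

September 9, 2026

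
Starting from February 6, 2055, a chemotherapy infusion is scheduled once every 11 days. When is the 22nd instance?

September 25, 2055

The 22nd occurrence is 21 intervals after the first: 21 × 11 = 231 days after February 6, 2055.
February has 28 days — 22 days to the end of February leaves 209.
March has 31 days (178 left).
April has 30 days (148 left).
May has 31 days (117 left).
June has 30 days (87 left).
July has 31 days (56 left).
August has 31 days (25 left).
25 days into September → September 25, 2055.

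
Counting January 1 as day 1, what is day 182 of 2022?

January has 31 days (182 − 31 = 151 remain).
February has 28 days (151 − 28 = 123 remain).
March has 31 days (123 − 31 = 92 remain).
April has 30 days (92 − 30 = 62 remain).
May has 31 days (62 − 31 = 31 remain).
June has 30 days (31 − 30 = 1 remain).
1 into July → July 1.

1 July 2022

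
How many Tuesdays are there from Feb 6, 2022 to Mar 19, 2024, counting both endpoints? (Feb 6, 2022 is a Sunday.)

Feb 6, 2022 is a Sunday; the first Tuesday on or after it is Feb 8, 2022 (2 days later).
From Feb 8, 2022 to Mar 19, 2024: 326 + 365 + 79 = 770 days (rest of 2022, 2023, to Mar 19, 2024 in 2024).
770 ÷ 7 = 110 full weeks with remainder 0, so 110 more Tuesdays after the first → 111.

111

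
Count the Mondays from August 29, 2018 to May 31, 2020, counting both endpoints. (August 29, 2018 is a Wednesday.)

August 29, 2018 is a Wednesday; the first Monday on or after it is September 3, 2018 (5 days later).
From September 3, 2018 to May 31, 2020: 119 + 365 + 152 = 636 days (rest of 2018, 2019, to May 31, 2020 in 2020).
636 ÷ 7 = 90 full weeks with remainder 6, so 90 more Mondays after the first → 91.

91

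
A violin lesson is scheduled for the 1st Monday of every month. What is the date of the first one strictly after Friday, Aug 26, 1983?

Sep 5, 1983

Aug 1983 starts on a Monday, so its 1st Monday is Aug 1, 1983.
That is not after Aug 26, 1983, so look at Sep 1983.
Sep 1983 starts on a Thursday, so its 1st Monday is Sep 5, 1983 (4 days in).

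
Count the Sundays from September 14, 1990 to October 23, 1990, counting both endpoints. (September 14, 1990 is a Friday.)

September 14, 1990 is a Friday; the first Sunday on or after it is September 16, 1990 (2 days later).
From September 16, 1990 to October 23, 1990: 14 + 23 = 37 days (rest of September, October).
37 ÷ 7 = 5 full weeks with remainder 2, so 5 more Sundays after the first → 6.

6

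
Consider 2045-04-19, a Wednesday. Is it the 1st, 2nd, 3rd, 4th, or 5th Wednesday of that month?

Day 19 falls in week ⌈19/7⌉ of the month.
Days 1–7 hold the 1st Wednesday, 8–14 the 2nd, 15–21 the 3rd, 22–28 the 4th, 29–31 the 5th.
19 is in the range for the 3rd.

3rd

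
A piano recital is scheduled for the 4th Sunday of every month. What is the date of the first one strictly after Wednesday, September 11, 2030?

September 2030 starts on a Sunday; its first Sunday is the 1st, so the 4th Sunday is the 22nd — September 22, 2030.
September 22, 2030 is after September 11, 2030, so that is the next one.

September 22, 2030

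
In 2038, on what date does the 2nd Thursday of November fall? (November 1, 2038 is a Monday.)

2038-11-11

November 2038 begins on a Monday, so the first Thursday is November 4 (3 days later).
The 2nd Thursday is 1 weeks later: 4 + 7 = 11.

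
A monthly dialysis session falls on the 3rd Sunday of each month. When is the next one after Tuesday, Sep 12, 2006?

Sep 2006 starts on a Friday; its first Sunday is the 3rd, so the 3rd Sunday is the 17th — Sep 17, 2006.
Sep 17, 2006 is after Sep 12, 2006, so that is the next one.

Sep 17, 2006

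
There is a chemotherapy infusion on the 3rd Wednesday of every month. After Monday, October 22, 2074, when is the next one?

November 21, 2074

October 2074 starts on a Monday; its first Wednesday is the 3rd, so the 3rd Wednesday is the 17th — October 17, 2074.
That is not after October 22, 2074, so look at November 2074.
November 2074 starts on a Thursday; its first Wednesday is the 7th, so the 3rd Wednesday is the 21st — November 21, 2074.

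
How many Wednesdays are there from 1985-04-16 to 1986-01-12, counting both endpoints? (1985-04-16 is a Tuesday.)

1985-04-16 is a Tuesday; the first Wednesday on or after it is 1985-04-17 (1 day later).
From 1985-04-17 to 1986-01-12: 13 + 31 + 30 + 31 + 31 + 30 + 31 + 30 + 31 + 12 = 270 days (rest of April, May, June, July, August, September, October, November, December, January).
270 ÷ 7 = 38 full weeks with remainder 4, so 38 more Wednesdays after the first → 39.

39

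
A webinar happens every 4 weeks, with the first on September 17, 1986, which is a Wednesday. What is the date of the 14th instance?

The 14th occurrence is 13 intervals after the first: 13 × 28 = 364 days after September 17, 1986.
September has 30 days — 13 days to the end of September leaves 351.
October has 31 days (320 left).
November has 30 days (290 left).
December has 31 days (259 left).
January has 31 days (228 left).
February has 28 days (200 left).
March has 31 days (169 left).
April has 30 days (139 left).
May has 31 days (108 left).
June has 30 days (78 left).
July has 31 days (47 left).
August has 31 days (16 left).
16 days into September → September 16, 1987.

September 16, 1987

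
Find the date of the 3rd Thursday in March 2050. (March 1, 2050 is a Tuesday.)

17 March 2050

March 2050 begins on a Tuesday, so the first Thursday is March 3 (2 days later).
The 3rd Thursday is 2 weeks later: 3 + 14 = 17.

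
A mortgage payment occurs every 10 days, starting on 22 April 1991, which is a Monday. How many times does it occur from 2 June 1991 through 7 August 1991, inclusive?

Occurrences land 10·i days after 22 April 1991 for i = 0, 1, 2, …
2 June 1991 is 41 days after the start; 41 ÷ 10 = 4 remainder 1; since the remainder is 1, round up to i = 5. First occurrence in the window: #6 on 11 June 1991 (5×10 = 50 days in).
7 August 1991 is 107 days after the start; 107 ÷ 10 = 10 remainder 7. Last occurrence in the window: #11 on 31 July 1991.
Occurrences #6 through #11: 6 in total.

6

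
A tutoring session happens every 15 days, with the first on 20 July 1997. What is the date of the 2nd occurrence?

4 August 1997

The 2nd occurrence is 1 interval after the first: 1 × 15 = 15 days after 20 July 1997.
July has 31 days — 11 days to the end of July leaves 4.
4 days into August → 4 August 1997.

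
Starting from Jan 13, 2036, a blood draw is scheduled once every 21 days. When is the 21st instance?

Mar 8, 2037

The 21st occurrence is 20 intervals after the first: 20 × 21 = 420 days after Jan 13, 2036.
Jan has 31 days — 18 days to the end of Jan leaves 402.
From end of Jan to end of 2036 is 335 days (67 left).
Jan has 31 days (36 left).
Feb has 28 days (8 left).
8 days into Mar → Mar 8, 2037.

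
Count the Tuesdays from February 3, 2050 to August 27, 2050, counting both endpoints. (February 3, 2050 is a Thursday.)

February 3, 2050 is a Thursday; the first Tuesday on or after it is February 8, 2050 (5 days later).
From February 8, 2050 to August 27, 2050: 20 + 31 + 30 + 31 + 30 + 31 + 27 = 200 days (rest of February, March, April, May, June, July, August).
200 ÷ 7 = 28 full weeks with remainder 4, so 28 more Tuesdays after the first → 29.

29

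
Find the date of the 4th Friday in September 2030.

September 2030 begins on a Sunday, so the first Friday is September 6 (5 days later).
The 4th Friday is 3 weeks later: 6 + 21 = 27.

2030-09-27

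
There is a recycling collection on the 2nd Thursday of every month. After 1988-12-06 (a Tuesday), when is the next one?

1988-12-08

December 1988 starts on a Thursday; its first Thursday is the 1st, so the 2nd Thursday is the 8th — 1988-12-08.
1988-12-08 is after 1988-12-06, so that is the next one.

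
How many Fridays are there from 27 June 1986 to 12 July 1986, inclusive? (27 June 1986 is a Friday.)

3

27 June 1986 is a Friday; the first Friday on or after it is 27 June 1986.
From 27 June 1986 to 12 July 1986: 3 + 12 = 15 days (rest of June, July).
15 ÷ 7 = 2 full weeks with remainder 1, so 2 more Fridays after the first → 3.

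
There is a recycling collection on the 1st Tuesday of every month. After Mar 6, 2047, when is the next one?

Mar 2047 starts on a Friday, so its 1st Tuesday is Mar 5, 2047 (4 days in).
That is not after Mar 6, 2047, so look at Apr 2047.
Apr 2047 starts on a Monday, so its 1st Tuesday is Apr 2, 2047 (1 day in).

Apr 2, 2047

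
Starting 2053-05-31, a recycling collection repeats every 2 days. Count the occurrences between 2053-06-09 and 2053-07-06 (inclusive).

Occurrences land 2·i days after 2053-05-31 for i = 0, 1, 2, …
2053-06-09 is 9 days after the start; 9 ÷ 2 = 4 remainder 1; since the remainder is 1, round up to i = 5. First occurrence in the window: #6 on 2053-06-10 (5×2 = 10 days in).
2053-07-06 is 36 days after the start; 36 ÷ 2 = 18 remainder 0. Last occurrence in the window: #19 on 2053-07-06.
Occurrences #6 through #19: 14 in total.

14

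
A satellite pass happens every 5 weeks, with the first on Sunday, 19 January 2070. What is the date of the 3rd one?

30 March 2070

The 3rd occurrence is 2 intervals after the first: 2 × 35 = 70 days after 19 January 2070.
January has 31 days — 12 days to the end of January leaves 58.
February has 28 days (30 left).
30 days into March → 30 March 2070.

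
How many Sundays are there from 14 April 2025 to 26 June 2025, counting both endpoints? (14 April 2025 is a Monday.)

14 April 2025 is a Monday; the first Sunday on or after it is 20 April 2025 (6 days later).
From 20 April 2025 to 26 June 2025: 10 + 31 + 26 = 67 days (rest of April, May, June).
67 ÷ 7 = 9 full weeks with remainder 4, so 9 more Sundays after the first → 10.

10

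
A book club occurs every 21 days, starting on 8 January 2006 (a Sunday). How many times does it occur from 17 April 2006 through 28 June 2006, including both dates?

4

Occurrences land 21·i days after 8 January 2006 for i = 0, 1, 2, …
17 April 2006 is 99 days after the start; 99 ÷ 21 = 4 remainder 15; since the remainder is 15, round up to i = 5. First occurrence in the window: #6 on 23 April 2006 (5×21 = 105 days in).
28 June 2006 is 171 days after the start; 171 ÷ 21 = 8 remainder 3. Last occurrence in the window: #9 on 25 June 2006.
Occurrences #6 through #9: 4 in total.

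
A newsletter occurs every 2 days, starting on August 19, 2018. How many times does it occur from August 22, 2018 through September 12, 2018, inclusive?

11

Occurrences land 2·i days after August 19, 2018 for i = 0, 1, 2, …
August 22, 2018 is 3 days after the start; 3 ÷ 2 = 1 remainder 1; since the remainder is 1, round up to i = 2. First occurrence in the window: #3 on August 23, 2018 (2×2 = 4 days in).
September 12, 2018 is 24 days after the start; 24 ÷ 2 = 12 remainder 0. Last occurrence in the window: #13 on September 12, 2018.
Occurrences #3 through #13: 11 in total.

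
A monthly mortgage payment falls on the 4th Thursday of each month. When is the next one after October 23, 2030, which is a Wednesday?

October 2030 starts on a Tuesday; its first Thursday is the 3rd, so the 4th Thursday is the 24th — October 24, 2030.
October 24, 2030 is after October 23, 2030, so that is the next one.

October 24, 2030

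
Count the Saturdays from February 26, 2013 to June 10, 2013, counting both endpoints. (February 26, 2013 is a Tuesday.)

February 26, 2013 is a Tuesday; the first Saturday on or after it is March 2, 2013 (4 days later).
From March 2, 2013 to June 10, 2013: 29 + 30 + 31 + 10 = 100 days (rest of March, April, May, June).
100 ÷ 7 = 14 full weeks with remainder 2, so 14 more Saturdays after the first → 15.

15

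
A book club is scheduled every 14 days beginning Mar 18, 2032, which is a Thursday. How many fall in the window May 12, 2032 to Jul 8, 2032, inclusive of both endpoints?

Occurrences land 14·i days after Mar 18, 2032 for i = 0, 1, 2, …
May 12, 2032 is 55 days after the start; 55 ÷ 14 = 3 remainder 13; since the remainder is 13, round up to i = 4. First occurrence in the window: #5 on May 13, 2032 (4×14 = 56 days in).
Jul 8, 2032 is 112 days after the start; 112 ÷ 14 = 8 remainder 0. Last occurrence in the window: #9 on Jul 8, 2032.
Occurrences #5 through #9: 5 in total.

5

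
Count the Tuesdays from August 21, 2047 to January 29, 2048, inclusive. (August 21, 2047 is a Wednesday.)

23

August 21, 2047 is a Wednesday; the first Tuesday on or after it is August 27, 2047 (6 days later).
From August 27, 2047 to January 29, 2048: 4 + 30 + 31 + 30 + 31 + 29 = 155 days (rest of August, September, October, November, December, January).
155 ÷ 7 = 22 full weeks with remainder 1, so 22 more Tuesdays after the first → 23.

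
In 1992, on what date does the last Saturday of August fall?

29 August 1992

August 1992 begins on a Saturday, so the first Saturday is August 1.
August 1992 has 31 days. Adding weeks: 1, 8, 15, 22, 29 — the last one ≤ 31 is the 29th.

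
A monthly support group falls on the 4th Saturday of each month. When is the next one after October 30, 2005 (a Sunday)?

November 26, 2005

October 2005 starts on a Saturday; its first Saturday is the 1st, so the 4th Saturday is the 22nd — October 22, 2005.
That is not after October 30, 2005, so look at November 2005.
November 2005 starts on a Tuesday; its first Saturday is the 5th, so the 4th Saturday is the 26th — November 26, 2005.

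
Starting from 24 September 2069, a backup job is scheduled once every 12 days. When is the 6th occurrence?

The 6th occurrence is 5 intervals after the first: 5 × 12 = 60 days after 24 September 2069.
September has 30 days — 6 days to the end of September leaves 54.
October has 31 days (23 left).
23 days into November → 23 November 2069.

23 November 2069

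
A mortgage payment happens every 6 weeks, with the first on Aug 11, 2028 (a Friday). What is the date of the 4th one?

The 4th occurrence is 3 intervals after the first: 3 × 42 = 126 days after Aug 11, 2028.
Aug has 31 days — 20 days to the end of Aug leaves 106.
Sep has 30 days (76 left).
Oct has 31 days (45 left).
Nov has 30 days (15 left).
15 days into Dec → Dec 15, 2028.

Dec 15, 2028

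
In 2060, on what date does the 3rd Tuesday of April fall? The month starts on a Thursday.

20 April 2060

April 2060 begins on a Thursday, so the first Tuesday is April 6 (5 days later).
The 3rd Tuesday is 2 weeks later: 6 + 14 = 20.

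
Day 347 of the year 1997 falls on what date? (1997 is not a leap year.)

January has 31 days (347 − 31 = 316 remain).
February has 28 days (316 − 28 = 288 remain).
March has 31 days (288 − 31 = 257 remain).
April has 30 days (257 − 30 = 227 remain).
May has 31 days (227 − 31 = 196 remain).
June has 30 days (196 − 30 = 166 remain).
July has 31 days (166 − 31 = 135 remain).
August has 31 days (135 − 31 = 104 remain).
September has 30 days (104 − 30 = 74 remain).
October has 31 days (74 − 31 = 43 remain).
November has 30 days (43 − 30 = 13 remain).
13 into December → December 13.

1997-12-13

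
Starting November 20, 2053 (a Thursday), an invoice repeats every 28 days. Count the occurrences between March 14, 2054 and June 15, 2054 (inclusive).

Occurrences land 28·i days after November 20, 2053 for i = 0, 1, 2, …
March 14, 2054 is 114 days after the start; 114 ÷ 28 = 4 remainder 2; since the remainder is 2, round up to i = 5. First occurrence in the window: #6 on April 9, 2054 (5×28 = 140 days in).
June 15, 2054 is 207 days after the start; 207 ÷ 28 = 7 remainder 11. Last occurrence in the window: #8 on June 4, 2054.
Occurrences #6 through #8: 3 in total.

3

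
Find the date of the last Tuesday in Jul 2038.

Jul 27, 2038

The first Tuesday of Jul 2038 is Jul 6.
Jul 2038 has 31 days. Adding weeks: 6, 13, 20, 27 — the last one ≤ 31 is the 27th.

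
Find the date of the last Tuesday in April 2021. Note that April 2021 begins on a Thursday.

April 2021 begins on a Thursday, so the first Tuesday is April 6 (5 days later).
April 2021 has 30 days. Adding weeks: 6, 13, 20, 27 — the last one ≤ 30 is the 27th.

2021-04-27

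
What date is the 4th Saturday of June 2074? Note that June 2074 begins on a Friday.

June 2074 begins on a Friday, so the first Saturday is June 2 (1 day later).
The 4th Saturday is 3 weeks later: 2 + 21 = 23.

June 23, 2074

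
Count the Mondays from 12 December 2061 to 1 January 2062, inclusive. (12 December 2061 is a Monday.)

3

12 December 2061 is a Monday; the first Monday on or after it is 12 December 2061.
From 12 December 2061 to 1 January 2062: 19 + 1 = 20 days (rest of December, January).
20 ÷ 7 = 2 full weeks with remainder 6, so 2 more Mondays after the first → 3.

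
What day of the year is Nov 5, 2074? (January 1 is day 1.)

309

Days in months before Nov: 31 + 28 + 31 + 30 + 31 + 30 + 31 + 31 + 30 + 31 = 304.
Plus 5 days into Nov → day 309.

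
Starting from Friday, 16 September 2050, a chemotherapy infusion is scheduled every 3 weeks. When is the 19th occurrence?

The 19th occurrence is 18 intervals after the first: 18 × 21 = 378 days after 16 September 2050.
September has 30 days — 14 days to the end of September leaves 364.
October has 31 days (333 left).
November has 30 days (303 left).
December has 31 days (272 left).
January has 31 days (241 left).
February has 28 days (213 left).
March has 31 days (182 left).
April has 30 days (152 left).
May has 31 days (121 left).
June has 30 days (91 left).
July has 31 days (60 left).
August has 31 days (29 left).
29 days into September → 29 September 2051.

29 September 2051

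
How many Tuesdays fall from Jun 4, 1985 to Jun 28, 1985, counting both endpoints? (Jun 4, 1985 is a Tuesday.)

4

Jun 4, 1985 is a Tuesday; the first Tuesday on or after it is Jun 4, 1985.
From Jun 4, 1985 to Jun 28, 1985 is 28 − 4 = 24 days.
24 ÷ 7 = 3 full weeks with remainder 3, so 3 more Tuesdays after the first → 4.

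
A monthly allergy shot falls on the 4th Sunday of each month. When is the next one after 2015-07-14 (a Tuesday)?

July 2015 starts on a Wednesday; its first Sunday is the 5th, so the 4th Sunday is the 26th — 2015-07-26.
2015-07-26 is after 2015-07-14, so that is the next one.

2015-07-26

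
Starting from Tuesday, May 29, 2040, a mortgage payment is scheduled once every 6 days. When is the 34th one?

The 34th occurrence is 33 intervals after the first: 33 × 6 = 198 days after May 29, 2040.
May has 31 days — 2 days to the end of May leaves 196.
Jun has 30 days (166 left).
Jul has 31 days (135 left).
Aug has 31 days (104 left).
Sep has 30 days (74 left).
Oct has 31 days (43 left).
Nov has 30 days (13 left).
13 days into Dec → Dec 13, 2040.

Dec 13, 2040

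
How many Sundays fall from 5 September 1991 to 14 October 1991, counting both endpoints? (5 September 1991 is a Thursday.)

5 September 1991 is a Thursday; the first Sunday on or after it is 8 September 1991 (3 days later).
From 8 September 1991 to 14 October 1991: 22 + 14 = 36 days (rest of September, October).
36 ÷ 7 = 5 full weeks with remainder 1, so 5 more Sundays after the first → 6.

6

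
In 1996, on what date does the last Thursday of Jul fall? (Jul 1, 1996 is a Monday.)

Jul 1996 begins on a Monday, so the first Thursday is Jul 4 (3 days later).
Jul 1996 has 31 days. Adding weeks: 4, 11, 18, 25 — the last one ≤ 31 is the 25th.

Jul 25, 1996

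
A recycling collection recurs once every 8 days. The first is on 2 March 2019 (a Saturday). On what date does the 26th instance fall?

The 26th occurrence is 25 intervals after the first: 25 × 8 = 200 days after 2 March 2019.
March has 31 days — 29 days to the end of March leaves 171.
April has 30 days (141 left).
May has 31 days (110 left).
June has 30 days (80 left).
July has 31 days (49 left).
August has 31 days (18 left).
18 days into September → 18 September 2019.

18 September 2019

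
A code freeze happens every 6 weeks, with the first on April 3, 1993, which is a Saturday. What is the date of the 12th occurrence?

July 9, 1994

The 12th occurrence is 11 intervals after the first: 11 × 42 = 462 days after April 3, 1993.
April has 30 days — 27 days to the end of April leaves 435.
From end of April to end of 1993 is 245 days (190 left).
January has 31 days (159 left).
February has 28 days (131 left).
March has 31 days (100 left).
April has 30 days (70 left).
May has 31 days (39 left).
June has 30 days (9 left).
9 days into July → July 9, 1994.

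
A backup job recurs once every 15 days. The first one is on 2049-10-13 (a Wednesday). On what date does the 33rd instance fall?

2051-02-05

The 33rd occurrence is 32 intervals after the first: 32 × 15 = 480 days after 2049-10-13.
October has 31 days — 18 days to the end of October leaves 462.
From end of October to end of 2049 is 61 days (401 left).
2050 has 365 days (36 left).
January has 31 days (5 left).
5 days into February → 2051-02-05.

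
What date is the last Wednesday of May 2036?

May 28, 2036

May 2036 begins on a Thursday, so the first Wednesday is May 7 (6 days later).
May 2036 has 31 days. Adding weeks: 7, 14, 21, 28 — the last one ≤ 31 is the 28th.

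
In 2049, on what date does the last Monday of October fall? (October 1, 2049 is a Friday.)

October 25, 2049

October 2049 begins on a Friday, so the first Monday is October 4 (3 days later).
October 2049 has 31 days. Adding weeks: 4, 11, 18, 25 — the last one ≤ 31 is the 25th.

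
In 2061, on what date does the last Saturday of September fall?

2061-09-24

September 2061 begins on a Thursday, so the first Saturday is September 3 (2 days later).
September 2061 has 30 days. Adding weeks: 3, 10, 17, 24 — the last one ≤ 30 is the 24th.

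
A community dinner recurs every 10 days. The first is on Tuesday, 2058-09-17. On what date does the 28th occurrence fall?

The 28th occurrence is 27 intervals after the first: 27 × 10 = 270 days after 2058-09-17.
September has 30 days — 13 days to the end of September leaves 257.
October has 31 days (226 left).
November has 30 days (196 left).
December has 31 days (165 left).
January has 31 days (134 left).
February has 28 days (106 left).
March has 31 days (75 left).
April has 30 days (45 left).
May has 31 days (14 left).
14 days into June → 2059-06-14.

2059-06-14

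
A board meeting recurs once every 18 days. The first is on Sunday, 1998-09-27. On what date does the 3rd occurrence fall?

1998-11-02

The 3rd occurrence is 2 intervals after the first: 2 × 18 = 36 days after 1998-09-27.
September has 30 days — 3 days to the end of September leaves 33.
October has 31 days (2 left).
2 days into November → 1998-11-02.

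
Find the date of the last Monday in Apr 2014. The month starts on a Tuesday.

Apr 2014 begins on a Tuesday, so the first Monday is Apr 7 (6 days later).
Apr 2014 has 30 days. Adding weeks: 7, 14, 21, 28 — the last one ≤ 30 is the 28th.

Apr 28, 2014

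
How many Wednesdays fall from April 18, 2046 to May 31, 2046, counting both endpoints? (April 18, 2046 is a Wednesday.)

7

April 18, 2046 is a Wednesday; the first Wednesday on or after it is April 18, 2046.
From April 18, 2046 to May 31, 2046: 12 + 31 = 43 days (rest of April, May).
43 ÷ 7 = 6 full weeks with remainder 1, so 6 more Wednesdays after the first → 7.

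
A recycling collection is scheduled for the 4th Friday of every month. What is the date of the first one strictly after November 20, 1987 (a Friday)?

November 27, 1987

November 1987 starts on a Sunday; its first Friday is the 6th, so the 4th Friday is the 27th — November 27, 1987.
November 27, 1987 is after November 20, 1987, so that is the next one.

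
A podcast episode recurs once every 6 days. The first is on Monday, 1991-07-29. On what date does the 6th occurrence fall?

1991-08-28

The 6th occurrence is 5 intervals after the first: 5 × 6 = 30 days after 1991-07-29.
July has 31 days — 2 days to the end of July leaves 28.
28 days into August → 1991-08-28.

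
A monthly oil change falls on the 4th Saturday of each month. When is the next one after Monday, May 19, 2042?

May 24, 2042

May 2042 starts on a Thursday; its first Saturday is the 3rd, so the 4th Saturday is the 24th — May 24, 2042.
May 24, 2042 is after May 19, 2042, so that is the next one.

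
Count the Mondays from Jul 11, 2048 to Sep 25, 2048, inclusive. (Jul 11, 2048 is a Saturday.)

Jul 11, 2048 is a Saturday; the first Monday on or after it is Jul 13, 2048 (2 days later).
From Jul 13, 2048 to Sep 25, 2048: 18 + 31 + 25 = 74 days (rest of Jul, Aug, Sep).
74 ÷ 7 = 10 full weeks with remainder 4, so 10 more Mondays after the first → 11.

11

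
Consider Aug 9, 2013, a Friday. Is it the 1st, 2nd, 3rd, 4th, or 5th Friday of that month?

Day 9 falls in week ⌈9/7⌉ of the month.
Days 1–7 hold the 1st Friday, 8–14 the 2nd, 15–21 the 3rd, 22–28 the 4th, 29–31 the 5th.
9 is in the range for the 2nd.

2nd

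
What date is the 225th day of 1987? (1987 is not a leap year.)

1987-08-13

January has 31 days (225 − 31 = 194 remain).
February has 28 days (194 − 28 = 166 remain).
March has 31 days (166 − 31 = 135 remain).
April has 30 days (135 − 30 = 105 remain).
May has 31 days (105 − 31 = 74 remain).
June has 30 days (74 − 30 = 44 remain).
July has 31 days (44 − 31 = 13 remain).
13 into August → August 13.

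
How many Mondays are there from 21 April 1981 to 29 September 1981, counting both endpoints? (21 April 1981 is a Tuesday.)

21 April 1981 is a Tuesday; the first Monday on or after it is 27 April 1981 (6 days later).
From 27 April 1981 to 29 September 1981: 3 + 31 + 30 + 31 + 31 + 29 = 155 days (rest of April, May, June, July, August, September).
155 ÷ 7 = 22 full weeks with remainder 1, so 22 more Mondays after the first → 23.

23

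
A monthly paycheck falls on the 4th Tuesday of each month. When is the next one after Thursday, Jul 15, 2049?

Jul 2049 starts on a Thursday; its first Tuesday is the 6th, so the 4th Tuesday is the 27th — Jul 27, 2049.
Jul 27, 2049 is after Jul 15, 2049, so that is the next one.

Jul 27, 2049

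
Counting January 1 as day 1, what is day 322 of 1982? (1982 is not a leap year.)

November 18, 1982

January has 31 days (322 − 31 = 291 remain).
February has 28 days (291 − 28 = 263 remain).
March has 31 days (263 − 31 = 232 remain).
April has 30 days (232 − 30 = 202 remain).
May has 31 days (202 − 31 = 171 remain).
June has 30 days (171 − 30 = 141 remain).
July has 31 days (141 − 31 = 110 remain).
August has 31 days (110 − 31 = 79 remain).
September has 30 days (79 − 30 = 49 remain).
October has 31 days (49 − 31 = 18 remain).
18 into November → November 18.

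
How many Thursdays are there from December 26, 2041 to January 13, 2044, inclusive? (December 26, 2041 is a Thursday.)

107

December 26, 2041 is a Thursday; the first Thursday on or after it is December 26, 2041.
From December 26, 2041 to January 13, 2044: 5 + 365 + 365 + 13 = 748 days (rest of 2041, 2042, 2043, to January 13, 2044 in 2044).
748 ÷ 7 = 106 full weeks with remainder 6, so 106 more Thursdays after the first → 107.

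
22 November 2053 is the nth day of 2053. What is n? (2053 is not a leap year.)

326

Days in months before November: 31 + 28 + 31 + 30 + 31 + 30 + 31 + 31 + 30 + 31 = 304.
Plus 22 days into November → day 326.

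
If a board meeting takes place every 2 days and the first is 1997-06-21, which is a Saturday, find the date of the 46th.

The 46th occurrence is 45 intervals after the first: 45 × 2 = 90 days after 1997-06-21.
June has 30 days — 9 days to the end of June leaves 81.
July has 31 days (50 left).
August has 31 days (19 left).
19 days into September → 1997-09-19.

1997-09-19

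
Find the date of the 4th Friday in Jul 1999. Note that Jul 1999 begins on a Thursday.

Jul 23, 1999

Jul 1999 begins on a Thursday, so the first Friday is Jul 2 (1 day later).
The 4th Friday is 3 weeks later: 2 + 21 = 23.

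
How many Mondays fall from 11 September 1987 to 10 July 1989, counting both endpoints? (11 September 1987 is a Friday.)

11 September 1987 is a Friday; the first Monday on or after it is 14 September 1987 (3 days later).
From 14 September 1987 to 10 July 1989: 108 + 366 + 191 = 665 days (rest of 1987, 1988, to 10 July 1989 in 1989).
665 ÷ 7 = 95 full weeks with remainder 0, so 95 more Mondays after the first → 96.

96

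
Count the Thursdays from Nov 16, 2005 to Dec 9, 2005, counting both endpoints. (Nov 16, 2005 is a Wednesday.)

4

Nov 16, 2005 is a Wednesday; the first Thursday on or after it is Nov 17, 2005 (1 day later).
From Nov 17, 2005 to Dec 9, 2005: 13 + 9 = 22 days (rest of Nov, Dec).
22 ÷ 7 = 3 full weeks with remainder 1, so 3 more Thursdays after the first → 4.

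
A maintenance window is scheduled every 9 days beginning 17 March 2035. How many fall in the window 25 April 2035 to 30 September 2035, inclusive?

Occurrences land 9·i days after 17 March 2035 for i = 0, 1, 2, …
25 April 2035 is 39 days after the start; 39 ÷ 9 = 4 remainder 3; since the remainder is 3, round up to i = 5. First occurrence in the window: #6 on 1 May 2035 (5×9 = 45 days in).
30 September 2035 is 197 days after the start; 197 ÷ 9 = 21 remainder 8. Last occurrence in the window: #22 on 22 September 2035.
Occurrences #6 through #22: 17 in total.

17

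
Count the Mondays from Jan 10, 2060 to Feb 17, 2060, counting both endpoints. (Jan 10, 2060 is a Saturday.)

6

Jan 10, 2060 is a Saturday; the first Monday on or after it is Jan 12, 2060 (2 days later).
From Jan 12, 2060 to Feb 17, 2060: 19 + 17 = 36 days (rest of Jan, Feb).
36 ÷ 7 = 5 full weeks with remainder 1, so 5 more Mondays after the first → 6.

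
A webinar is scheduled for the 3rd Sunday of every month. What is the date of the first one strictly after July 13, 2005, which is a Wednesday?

July 17, 2005

July 2005 starts on a Friday; its first Sunday is the 3rd, so the 3rd Sunday is the 17th — July 17, 2005.
July 17, 2005 is after July 13, 2005, so that is the next one.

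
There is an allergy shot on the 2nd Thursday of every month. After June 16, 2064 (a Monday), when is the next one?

July 10, 2064

June 2064 starts on a Sunday; its first Thursday is the 5th, so the 2nd Thursday is the 12th — June 12, 2064.
That is not after June 16, 2064, so look at July 2064.
July 2064 starts on a Tuesday; its first Thursday is the 3rd, so the 2nd Thursday is the 10th — July 10, 2064.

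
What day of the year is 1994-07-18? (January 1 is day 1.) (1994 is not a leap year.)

Days in months before July: 31 + 28 + 31 + 30 + 31 + 30 = 181.
Plus 18 days into July → day 199.

199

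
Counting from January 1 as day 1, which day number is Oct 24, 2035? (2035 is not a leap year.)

297

Days in months before Oct: 31 + 28 + 31 + 30 + 31 + 30 + 31 + 31 + 30 = 273.
Plus 24 days into Oct → day 297.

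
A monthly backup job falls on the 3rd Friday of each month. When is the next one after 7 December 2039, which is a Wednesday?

December 2039 starts on a Thursday; its first Friday is the 2nd, so the 3rd Friday is the 16th — 16 December 2039.
16 December 2039 is after 7 December 2039, so that is the next one.

16 December 2039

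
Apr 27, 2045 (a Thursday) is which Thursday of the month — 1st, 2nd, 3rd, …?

4th

Day 27 falls in week ⌈27/7⌉ of the month.
Days 1–7 hold the 1st Thursday, 8–14 the 2nd, 15–21 the 3rd, 22–28 the 4th, 29–31 the 5th.
27 is in the range for the 4th.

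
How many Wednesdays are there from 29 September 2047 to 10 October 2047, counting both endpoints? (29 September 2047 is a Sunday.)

2

29 September 2047 is a Sunday; the first Wednesday on or after it is 2 October 2047 (3 days later).
From 2 October 2047 to 10 October 2047 is 10 − 2 = 8 days.
8 ÷ 7 = 1 full weeks with remainder 1, so 1 more Wednesdays after the first → 2.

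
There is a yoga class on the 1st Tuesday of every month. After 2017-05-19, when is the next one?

May 2017 starts on a Monday, so its 1st Tuesday is 2017-05-02 (1 day in).
That is not after 2017-05-19, so look at June 2017.
June 2017 starts on a Thursday, so its 1st Tuesday is 2017-06-06 (5 days in).

2017-06-06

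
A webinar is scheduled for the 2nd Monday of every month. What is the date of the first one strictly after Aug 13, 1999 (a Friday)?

Sep 13, 1999

Aug 1999 starts on a Sunday; its first Monday is the 2nd, so the 2nd Monday is the 9th — Aug 9, 1999.
That is not after Aug 13, 1999, so look at Sep 1999.
Sep 1999 starts on a Wednesday; its first Monday is the 6th, so the 2nd Monday is the 13th — Sep 13, 1999.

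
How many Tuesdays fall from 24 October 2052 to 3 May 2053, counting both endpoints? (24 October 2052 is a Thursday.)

27

24 October 2052 is a Thursday; the first Tuesday on or after it is 29 October 2052 (5 days later).
From 29 October 2052 to 3 May 2053: 2 + 30 + 31 + 31 + 28 + 31 + 30 + 3 = 186 days (rest of October, November, December, January, February, March, April, May).
186 ÷ 7 = 26 full weeks with remainder 4, so 26 more Tuesdays after the first → 27.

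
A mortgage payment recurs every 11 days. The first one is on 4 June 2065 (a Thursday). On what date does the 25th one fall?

The 25th occurrence is 24 intervals after the first: 24 × 11 = 264 days after 4 June 2065.
June has 30 days — 26 days to the end of June leaves 238.
July has 31 days (207 left).
August has 31 days (176 left).
September has 30 days (146 left).
October has 31 days (115 left).
November has 30 days (85 left).
December has 31 days (54 left).
January has 31 days (23 left).
23 days into February → 23 February 2066.

23 February 2066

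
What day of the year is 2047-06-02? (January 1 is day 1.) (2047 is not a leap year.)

153

Days in months before June: 31 + 28 + 31 + 30 + 31 = 151.
Plus 2 days into June → day 153.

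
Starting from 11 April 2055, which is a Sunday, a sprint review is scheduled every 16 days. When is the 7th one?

The 7th occurrence is 6 intervals after the first: 6 × 16 = 96 days after 11 April 2055.
April has 30 days — 19 days to the end of April leaves 77.
May has 31 days (46 left).
June has 30 days (16 left).
16 days into July → 16 July 2055.

16 July 2055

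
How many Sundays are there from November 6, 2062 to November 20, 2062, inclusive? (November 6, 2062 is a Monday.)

2

November 6, 2062 is a Monday; the first Sunday on or after it is November 12, 2062 (6 days later).
From November 12, 2062 to November 20, 2062 is 20 − 12 = 8 days.
8 ÷ 7 = 1 full weeks with remainder 1, so 1 more Sundays after the first → 2.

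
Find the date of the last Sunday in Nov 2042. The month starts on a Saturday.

Nov 30, 2042

Nov 2042 begins on a Saturday, so the first Sunday is Nov 2 (1 day later).
Nov 2042 has 30 days. Adding weeks: 2, 9, 16, 23, 30 — the last one ≤ 30 is the 30th.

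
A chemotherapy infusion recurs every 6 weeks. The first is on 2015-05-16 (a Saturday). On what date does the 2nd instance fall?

2015-06-27

The 2nd occurrence is 1 interval after the first: 1 × 42 = 42 days after 2015-05-16.
May has 31 days — 15 days to the end of May leaves 27.
27 days into June → 2015-06-27.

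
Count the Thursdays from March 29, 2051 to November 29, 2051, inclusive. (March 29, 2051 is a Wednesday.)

March 29, 2051 is a Wednesday; the first Thursday on or after it is March 30, 2051 (1 day later).
From March 30, 2051 to November 29, 2051: 1 + 30 + 31 + 30 + 31 + 31 + 30 + 31 + 29 = 244 days (rest of March, April, May, June, July, August, September, October, November).
244 ÷ 7 = 34 full weeks with remainder 6, so 34 more Thursdays after the first → 35.

35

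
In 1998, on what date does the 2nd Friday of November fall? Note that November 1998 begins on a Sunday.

November 1998 begins on a Sunday, so the first Friday is November 6 (5 days later).
The 2nd Friday is 1 weeks later: 6 + 7 = 13.

1998-11-13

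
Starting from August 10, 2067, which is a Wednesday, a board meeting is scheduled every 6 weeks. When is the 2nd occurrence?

The 2nd occurrence is 1 interval after the first: 1 × 42 = 42 days after August 10, 2067.
August has 31 days — 21 days to the end of August leaves 21.
21 days into September → September 21, 2067.

September 21, 2067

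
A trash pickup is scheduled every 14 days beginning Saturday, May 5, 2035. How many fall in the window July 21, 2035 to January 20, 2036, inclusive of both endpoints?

13

Occurrences land 14·i days after May 5, 2035 for i = 0, 1, 2, …
July 21, 2035 is 77 days after the start; 77 ÷ 14 = 5 remainder 7; since the remainder is 7, round up to i = 6. First occurrence in the window: #7 on July 28, 2035 (6×14 = 84 days in).
January 20, 2036 is 260 days after the start; 260 ÷ 14 = 18 remainder 8. Last occurrence in the window: #19 on January 12, 2036.
Occurrences #7 through #19: 13 in total.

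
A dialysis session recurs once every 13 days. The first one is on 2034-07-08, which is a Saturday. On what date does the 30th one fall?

The 30th occurrence is 29 intervals after the first: 29 × 13 = 377 days after 2034-07-08.
July has 31 days — 23 days to the end of July leaves 354.
August has 31 days (323 left).
September has 30 days (293 left).
October has 31 days (262 left).
November has 30 days (232 left).
December has 31 days (201 left).
January has 31 days (170 left).
February has 28 days (142 left).
March has 31 days (111 left).
April has 30 days (81 left).
May has 31 days (50 left).
June has 30 days (20 left).
20 days into July → 2035-07-20.

2035-07-20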